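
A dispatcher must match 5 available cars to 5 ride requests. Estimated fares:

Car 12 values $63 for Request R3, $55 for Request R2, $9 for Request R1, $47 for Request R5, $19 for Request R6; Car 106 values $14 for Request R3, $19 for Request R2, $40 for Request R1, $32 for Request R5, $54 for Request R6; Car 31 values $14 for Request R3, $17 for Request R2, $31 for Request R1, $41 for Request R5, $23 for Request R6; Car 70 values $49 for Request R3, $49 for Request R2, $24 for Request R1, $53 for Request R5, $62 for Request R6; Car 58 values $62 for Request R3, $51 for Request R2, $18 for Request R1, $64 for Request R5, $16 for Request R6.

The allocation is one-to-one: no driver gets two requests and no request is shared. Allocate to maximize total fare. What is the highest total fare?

Max total: $261

Optimal: Car 12→Request R3 ($63), Car 106→Request R6 ($54), Car 31→Request R1 ($31), Car 70→Request R2 ($49), Car 58→Request R5 ($64) — total 63+54+31+49+64 = $261.
Row-greedy (each driver in turn takes its best remaining request) gives $225, worse by 36.
Next-best assignment: Car 12→Request R2, Car 106→Request R1, Car 31→Request R5, Car 70→Request R6, Car 58→Request R3 = $260.
Swapping Car 12↔Car 70 (Car 12→Request R2 $55, Car 70→Request R3 $49) loses 8.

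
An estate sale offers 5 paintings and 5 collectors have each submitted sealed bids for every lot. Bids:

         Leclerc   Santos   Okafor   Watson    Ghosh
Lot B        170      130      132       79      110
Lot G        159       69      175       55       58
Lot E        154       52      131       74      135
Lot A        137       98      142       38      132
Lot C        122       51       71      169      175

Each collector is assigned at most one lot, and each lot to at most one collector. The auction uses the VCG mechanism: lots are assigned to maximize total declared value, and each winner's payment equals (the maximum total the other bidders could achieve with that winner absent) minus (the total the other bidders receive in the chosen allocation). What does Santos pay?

Santos pays $19.

Efficient allocation: Leclerc→Lot E ($154), Santos→Lot B ($130), Okafor→Lot G ($175), Watson→Lot C ($169), Ghosh→Lot A ($132); total welfare W = $760.
Santos receives Lot B at value $130, so the others get W − 130 = $630.
Without Santos: best allocation of the remaining 4 bidders over all 5 lots is Leclerc→Lot B ($170), Okafor→Lot G ($175), Watson→Lot C ($169), Ghosh→Lot E ($135), total $649.
VCG payment = (others' best without Santos) − (others' welfare with Santos) = 649 − 630 = $19.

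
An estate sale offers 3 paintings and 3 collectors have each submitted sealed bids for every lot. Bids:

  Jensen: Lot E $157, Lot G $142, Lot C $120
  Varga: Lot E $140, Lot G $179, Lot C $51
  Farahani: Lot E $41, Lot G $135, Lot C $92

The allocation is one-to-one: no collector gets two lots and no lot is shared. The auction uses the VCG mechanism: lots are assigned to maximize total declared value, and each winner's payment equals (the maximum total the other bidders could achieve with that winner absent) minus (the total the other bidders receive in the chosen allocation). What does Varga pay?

Varga pays $43.

Efficient allocation: Jensen→Lot E ($157), Varga→Lot G ($179), Farahani→Lot C ($92); total welfare W = $428.
Varga receives Lot G at value $179, so the others get W − 179 = $249.
Without Varga: best allocation of the remaining 2 bidders over all 3 lots is Jensen→Lot E ($157), Farahani→Lot G ($135), total $292.
VCG payment = (others' best without Varga) − (others' welfare with Varga) = 292 − 249 = $43.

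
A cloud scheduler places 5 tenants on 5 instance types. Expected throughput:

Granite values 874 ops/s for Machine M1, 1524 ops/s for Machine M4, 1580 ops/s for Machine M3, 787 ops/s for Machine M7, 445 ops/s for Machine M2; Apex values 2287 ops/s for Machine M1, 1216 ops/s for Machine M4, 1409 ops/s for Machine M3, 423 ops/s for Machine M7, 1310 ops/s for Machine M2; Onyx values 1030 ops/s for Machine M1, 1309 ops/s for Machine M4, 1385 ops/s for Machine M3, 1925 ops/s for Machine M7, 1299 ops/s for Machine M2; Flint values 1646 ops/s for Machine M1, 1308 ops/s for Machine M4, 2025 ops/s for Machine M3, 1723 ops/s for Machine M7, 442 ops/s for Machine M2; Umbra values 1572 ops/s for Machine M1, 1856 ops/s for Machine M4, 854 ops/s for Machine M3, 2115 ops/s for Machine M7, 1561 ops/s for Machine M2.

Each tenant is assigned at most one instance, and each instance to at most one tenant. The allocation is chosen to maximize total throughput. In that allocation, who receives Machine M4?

Granite receives Machine M4.

Optimal: Granite→Machine M4 (1524 ops/s), Apex→Machine M1 (2287 ops/s), Onyx→Machine M7 (1925 ops/s), Flint→Machine M3 (2025 ops/s), Umbra→Machine M2 (1561 ops/s) — total 1524+2287+1925+2025+1561 = 9322 ops/s.
Column-greedy (each instance in turn goes to its best remaining tenant) gives 8538 ops/s, worse by 784.
Next-best assignment: Granite→Machine M4, Apex→Machine M1, Onyx→Machine M2, Flint→Machine M3, Umbra→Machine M7 = 9250 ops/s.
Swapping Flint↔Umbra (Flint→Machine M2 442 ops/s, Umbra→Machine M3 854 ops/s) loses 2290.
Checked against all permutations: 9322 ops/s is optimal.
Granite's own top instance is Machine M3 (1580 ops/s), but forcing Granite→Machine M3 and reassigning the rest optimally gives only 8745 ops/s — worse by 577.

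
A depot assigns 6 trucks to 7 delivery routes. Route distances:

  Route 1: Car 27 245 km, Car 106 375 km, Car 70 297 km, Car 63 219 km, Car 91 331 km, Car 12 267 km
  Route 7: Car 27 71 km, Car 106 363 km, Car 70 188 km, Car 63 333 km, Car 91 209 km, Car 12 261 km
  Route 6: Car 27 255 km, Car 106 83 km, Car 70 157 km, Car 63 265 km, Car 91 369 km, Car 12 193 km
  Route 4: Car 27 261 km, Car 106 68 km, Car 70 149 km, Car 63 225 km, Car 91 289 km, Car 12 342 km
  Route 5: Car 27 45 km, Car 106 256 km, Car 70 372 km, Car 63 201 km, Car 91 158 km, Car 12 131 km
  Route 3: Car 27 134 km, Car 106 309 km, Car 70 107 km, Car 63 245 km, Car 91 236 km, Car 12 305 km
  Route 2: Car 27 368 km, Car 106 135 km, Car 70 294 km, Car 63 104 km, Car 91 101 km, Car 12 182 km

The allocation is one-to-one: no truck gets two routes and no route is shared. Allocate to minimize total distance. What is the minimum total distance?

Optimal: Car 27→Route 7 (71 km), Car 106→Route 4 (68 km), Car 70→Route 3 (107 km), Car 63→Route 1 (219 km), Car 91→Route 2 (101 km), Car 12→Route 5 (131 km) — total 71+68+107+219+101+131 = 697 km.
Row-greedy (each truck in turn takes its cheapest remaining route) gives 726 km, worse by 29.
Next-best assignment: Car 27→Route 7, Car 106→Route 4, Car 70→Route 3, Car 63→Route 2, Car 91→Route 5, Car 12→Route 6 = 701 km.
Every other assignment is strictly worse.

Min total: 697 km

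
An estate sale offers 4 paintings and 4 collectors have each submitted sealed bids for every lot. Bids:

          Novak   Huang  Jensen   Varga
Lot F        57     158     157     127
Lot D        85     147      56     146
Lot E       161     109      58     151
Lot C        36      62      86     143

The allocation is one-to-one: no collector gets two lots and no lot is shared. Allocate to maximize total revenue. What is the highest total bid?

Maximum total: $608

Optimal: Novak→Lot E ($161), Huang→Lot D ($147), Jensen→Lot F ($157), Varga→Lot C ($143) — total 161+147+157+143 = $608.
Column-greedy (each lot in turn goes to its best remaining collector) gives $551, worse by 57.
Checked against all permutations: $608 is optimal.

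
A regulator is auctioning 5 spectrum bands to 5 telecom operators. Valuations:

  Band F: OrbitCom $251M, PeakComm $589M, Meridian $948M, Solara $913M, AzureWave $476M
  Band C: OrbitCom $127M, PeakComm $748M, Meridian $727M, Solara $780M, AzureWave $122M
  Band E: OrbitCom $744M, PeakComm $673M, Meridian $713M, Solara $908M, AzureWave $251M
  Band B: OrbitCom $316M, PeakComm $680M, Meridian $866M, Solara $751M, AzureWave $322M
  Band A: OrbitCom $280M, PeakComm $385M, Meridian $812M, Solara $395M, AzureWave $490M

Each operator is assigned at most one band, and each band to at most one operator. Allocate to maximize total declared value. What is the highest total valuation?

Max total: $3761M

Optimal: OrbitCom→Band E ($744M), PeakComm→Band C ($748M), Meridian→Band B ($866M), Solara→Band F ($913M), AzureWave→Band A ($490M) — total 744+748+866+913+490 = $3761M.
Row-greedy (each operator in turn takes its best remaining band) gives $3681M, worse by 80.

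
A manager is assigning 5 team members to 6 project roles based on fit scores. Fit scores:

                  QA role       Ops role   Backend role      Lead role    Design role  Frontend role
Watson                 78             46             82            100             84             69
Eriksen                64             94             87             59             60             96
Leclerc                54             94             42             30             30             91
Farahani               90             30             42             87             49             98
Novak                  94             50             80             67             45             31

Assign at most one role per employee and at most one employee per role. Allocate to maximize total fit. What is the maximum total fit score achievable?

Maximum total: 473 pts

Optimal: Watson→Lead role (100 pts), Eriksen→Backend role (87 pts), Leclerc→Ops role (94 pts), Farahani→Frontend role (98 pts), Novak→QA role (94 pts) — total 100+87+94+98+94 = 473 pts.
Every other assignment is strictly worse.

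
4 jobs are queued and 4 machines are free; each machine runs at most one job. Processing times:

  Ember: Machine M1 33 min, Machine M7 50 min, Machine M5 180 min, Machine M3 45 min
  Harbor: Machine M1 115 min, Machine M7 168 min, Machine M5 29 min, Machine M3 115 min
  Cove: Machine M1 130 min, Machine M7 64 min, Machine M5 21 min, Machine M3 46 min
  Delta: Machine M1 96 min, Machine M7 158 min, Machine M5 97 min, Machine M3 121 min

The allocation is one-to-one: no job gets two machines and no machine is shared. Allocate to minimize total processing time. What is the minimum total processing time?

Min total: 221 min

This is a one-to-one assignment (minimum-cost bipartite matching).
Optimal: Ember→Machine M7 (50 min), Harbor→Machine M5 (29 min), Cove→Machine M3 (46 min), Delta→Machine M1 (96 min) — total 50+29+46+96 = 221 min.
Min-entry greedy (repeatedly take the single cheapest remaining cell) gives 327 min, worse by 106.
Next-best assignment: Ember→Machine M3, Harbor→Machine M5, Cove→Machine M7, Delta→Machine M1 = 234 min.
No other one-to-one assignment undercuts 221 min.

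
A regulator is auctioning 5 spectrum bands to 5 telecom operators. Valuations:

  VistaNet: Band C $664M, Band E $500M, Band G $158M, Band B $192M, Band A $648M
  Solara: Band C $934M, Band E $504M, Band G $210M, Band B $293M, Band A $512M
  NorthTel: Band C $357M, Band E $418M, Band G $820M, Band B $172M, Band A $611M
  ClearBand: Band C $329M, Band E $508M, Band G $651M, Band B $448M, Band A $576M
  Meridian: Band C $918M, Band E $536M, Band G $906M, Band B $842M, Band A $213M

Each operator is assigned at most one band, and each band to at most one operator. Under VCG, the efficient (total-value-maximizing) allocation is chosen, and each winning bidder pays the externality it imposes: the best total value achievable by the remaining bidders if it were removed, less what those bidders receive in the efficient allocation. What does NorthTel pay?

Efficient allocation: VistaNet→Band A ($648M), Solara→Band C ($934M), NorthTel→Band G ($820M), ClearBand→Band E ($508M), Meridian→Band B ($842M); total welfare W = $3752M.
NorthTel receives Band G at value $820M, so the others get W − 820 = $2932M.
Without NorthTel: best allocation of the remaining 4 bidders over all 5 bands is VistaNet→Band A ($648M), Solara→Band C ($934M), ClearBand→Band G ($651M), Meridian→Band B ($842M), total $3075M.
VCG payment = (others' best without NorthTel) − (others' welfare with NorthTel) = 3075 − 2932 = $143M.

NorthTel pays $143M.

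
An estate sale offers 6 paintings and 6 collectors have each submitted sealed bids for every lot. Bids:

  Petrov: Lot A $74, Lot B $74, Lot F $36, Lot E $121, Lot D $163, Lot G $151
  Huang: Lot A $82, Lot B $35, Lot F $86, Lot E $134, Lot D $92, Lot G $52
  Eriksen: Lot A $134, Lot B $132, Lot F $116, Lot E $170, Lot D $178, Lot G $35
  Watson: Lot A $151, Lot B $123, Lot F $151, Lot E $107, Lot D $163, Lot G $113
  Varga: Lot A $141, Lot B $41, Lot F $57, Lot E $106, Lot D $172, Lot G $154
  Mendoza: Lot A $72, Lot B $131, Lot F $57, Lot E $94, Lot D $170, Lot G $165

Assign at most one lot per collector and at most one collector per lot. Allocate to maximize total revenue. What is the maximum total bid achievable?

Maximum total: $886

Optimal: Petrov→Lot D ($163), Huang→Lot E ($134), Eriksen→Lot B ($132), Watson→Lot F ($151), Varga→Lot A ($141), Mendoza→Lot G ($165) — total 163+134+132+151+141+165 = $886.
Column-greedy (each lot in turn goes to its best remaining collector) gives $827, worse by 59.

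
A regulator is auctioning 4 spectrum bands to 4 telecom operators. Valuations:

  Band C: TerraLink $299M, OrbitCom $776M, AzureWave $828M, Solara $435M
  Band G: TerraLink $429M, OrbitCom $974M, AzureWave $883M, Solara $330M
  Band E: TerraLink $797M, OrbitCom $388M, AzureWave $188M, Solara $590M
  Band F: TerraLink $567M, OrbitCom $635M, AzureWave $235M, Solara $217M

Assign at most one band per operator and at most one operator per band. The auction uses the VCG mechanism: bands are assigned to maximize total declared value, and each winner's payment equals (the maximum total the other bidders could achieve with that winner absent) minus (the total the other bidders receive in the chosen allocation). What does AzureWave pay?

Efficient allocation: TerraLink→Band F ($567M), OrbitCom→Band G ($974M), AzureWave→Band C ($828M), Solara→Band E ($590M); total welfare W = $2959M.
AzureWave receives Band C at value $828M, so the others get W − 828 = $2131M.
Without AzureWave: best allocation of the remaining 3 bidders over all 4 bands is TerraLink→Band E ($797M), OrbitCom→Band G ($974M), Solara→Band C ($435M), total $2206M.
VCG payment = (others' best without AzureWave) − (others' welfare with AzureWave) = 2206 − 2131 = $75M.

AzureWave pays $75M.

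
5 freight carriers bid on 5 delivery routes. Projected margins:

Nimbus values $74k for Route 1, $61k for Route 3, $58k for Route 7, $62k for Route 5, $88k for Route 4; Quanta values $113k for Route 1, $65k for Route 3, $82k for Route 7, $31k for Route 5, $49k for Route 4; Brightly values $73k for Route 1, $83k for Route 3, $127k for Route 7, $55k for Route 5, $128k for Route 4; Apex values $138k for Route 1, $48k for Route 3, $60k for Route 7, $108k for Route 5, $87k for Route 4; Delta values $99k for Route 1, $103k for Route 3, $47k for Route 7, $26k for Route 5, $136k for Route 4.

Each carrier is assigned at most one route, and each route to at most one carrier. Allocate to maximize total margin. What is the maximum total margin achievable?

Optimal: Nimbus→Route 3 ($61k), Quanta→Route 1 ($113k), Brightly→Route 7 ($127k), Apex→Route 5 ($108k), Delta→Route 4 ($136k) — total 61+113+127+108+136 = $545k.
Swapping Apex↔Nimbus (Apex→Route 3 $48k, Nimbus→Route 5 $62k) loses 59.

Max total: $545k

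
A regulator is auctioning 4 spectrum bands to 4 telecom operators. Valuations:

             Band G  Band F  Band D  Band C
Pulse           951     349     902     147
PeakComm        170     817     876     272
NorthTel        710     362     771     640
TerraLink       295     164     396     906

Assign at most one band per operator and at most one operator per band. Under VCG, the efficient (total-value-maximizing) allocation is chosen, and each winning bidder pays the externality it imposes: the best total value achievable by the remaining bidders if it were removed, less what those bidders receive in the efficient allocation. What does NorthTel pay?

Efficient allocation: Pulse→Band G ($951M), PeakComm→Band F ($817M), NorthTel→Band D ($771M), TerraLink→Band C ($906M); total welfare W = $3445M.
NorthTel receives Band D at value $771M, so the others get W − 771 = $2674M.
Without NorthTel: best allocation of the remaining 3 bidders over all 4 bands is Pulse→Band G ($951M), PeakComm→Band D ($876M), TerraLink→Band C ($906M), total $2733M.
VCG payment = (others' best without NorthTel) − (others' welfare with NorthTel) = 2733 − 2674 = $59M.

NorthTel pays $59M.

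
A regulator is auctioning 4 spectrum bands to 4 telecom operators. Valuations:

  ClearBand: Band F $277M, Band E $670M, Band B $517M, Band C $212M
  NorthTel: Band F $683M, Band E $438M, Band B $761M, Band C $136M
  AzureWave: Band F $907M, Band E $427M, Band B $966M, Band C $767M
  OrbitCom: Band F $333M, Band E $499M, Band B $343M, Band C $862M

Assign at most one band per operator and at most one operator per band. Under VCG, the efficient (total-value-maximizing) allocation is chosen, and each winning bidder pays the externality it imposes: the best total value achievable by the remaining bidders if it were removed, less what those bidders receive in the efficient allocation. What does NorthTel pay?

NorthTel pays $59M.

Efficient allocation: ClearBand→Band E ($670M), NorthTel→Band B ($761M), AzureWave→Band F ($907M), OrbitCom→Band C ($862M); total welfare W = $3200M.
NorthTel receives Band B at value $761M, so the others get W − 761 = $2439M.
Without NorthTel: best allocation of the remaining 3 bidders over all 4 bands is ClearBand→Band E ($670M), AzureWave→Band B ($966M), OrbitCom→Band C ($862M), total $2498M.
VCG payment = (others' best without NorthTel) − (others' welfare with NorthTel) = 2498 − 2439 = $59M.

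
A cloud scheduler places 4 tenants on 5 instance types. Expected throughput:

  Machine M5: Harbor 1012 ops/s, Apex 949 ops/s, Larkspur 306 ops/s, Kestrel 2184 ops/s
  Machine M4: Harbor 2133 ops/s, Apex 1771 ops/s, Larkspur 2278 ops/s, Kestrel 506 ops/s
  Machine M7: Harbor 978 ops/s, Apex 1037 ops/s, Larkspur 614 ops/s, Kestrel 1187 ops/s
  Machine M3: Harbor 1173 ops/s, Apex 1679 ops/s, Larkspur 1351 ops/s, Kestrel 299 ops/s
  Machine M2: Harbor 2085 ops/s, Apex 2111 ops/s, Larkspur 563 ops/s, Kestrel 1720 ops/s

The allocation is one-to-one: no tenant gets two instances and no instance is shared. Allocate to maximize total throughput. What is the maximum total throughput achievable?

Maximum total: 8226 ops/s

Optimal: Harbor→Machine M2 (2085 ops/s), Apex→Machine M3 (1679 ops/s), Larkspur→Machine M4 (2278 ops/s), Kestrel→Machine M5 (2184 ops/s) — total 2085+1679+2278+2184 = 8226 ops/s.
Column-greedy (each instance in turn goes to its best remaining tenant) gives 6672 ops/s, worse by 1554.
Next-best assignment: Harbor→Machine M4, Apex→Machine M2, Larkspur→Machine M3, Kestrel→Machine M5 = 7779 ops/s.
Every other assignment is strictly worse.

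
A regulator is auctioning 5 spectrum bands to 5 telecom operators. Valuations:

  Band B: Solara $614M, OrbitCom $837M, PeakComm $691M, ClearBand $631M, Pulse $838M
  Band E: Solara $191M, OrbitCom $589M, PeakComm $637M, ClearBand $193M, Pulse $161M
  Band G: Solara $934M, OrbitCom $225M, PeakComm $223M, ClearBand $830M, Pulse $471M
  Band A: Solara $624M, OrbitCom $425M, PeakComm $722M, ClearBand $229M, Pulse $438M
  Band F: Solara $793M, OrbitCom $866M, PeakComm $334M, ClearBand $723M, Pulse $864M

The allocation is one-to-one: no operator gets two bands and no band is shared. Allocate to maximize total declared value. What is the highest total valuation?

Treat this as an assignment problem: match each operator to one band.
Optimal: Solara→Band G ($934M), OrbitCom→Band E ($589M), PeakComm→Band A ($722M), ClearBand→Band F ($723M), Pulse→Band B ($838M) — total 934+589+722+723+838 = $3806M.
Next-best assignment: Solara→Band A, OrbitCom→Band F, PeakComm→Band E, ClearBand→Band G, Pulse→Band B = $3795M.

Max total: $3806M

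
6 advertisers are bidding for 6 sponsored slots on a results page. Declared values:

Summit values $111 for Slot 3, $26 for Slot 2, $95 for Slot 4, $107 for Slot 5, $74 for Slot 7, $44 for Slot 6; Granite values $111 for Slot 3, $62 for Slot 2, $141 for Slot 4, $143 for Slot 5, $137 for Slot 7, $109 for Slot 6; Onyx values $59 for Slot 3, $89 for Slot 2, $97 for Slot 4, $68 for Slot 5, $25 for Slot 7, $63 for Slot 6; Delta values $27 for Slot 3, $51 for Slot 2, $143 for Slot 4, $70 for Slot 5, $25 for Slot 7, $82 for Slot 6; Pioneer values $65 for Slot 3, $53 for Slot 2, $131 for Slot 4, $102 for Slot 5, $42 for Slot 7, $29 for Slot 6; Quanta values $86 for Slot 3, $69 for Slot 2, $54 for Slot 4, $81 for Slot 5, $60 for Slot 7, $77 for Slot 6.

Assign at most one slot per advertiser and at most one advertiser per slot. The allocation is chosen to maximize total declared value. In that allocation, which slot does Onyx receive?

Onyx receives Slot 2.

Optimal: Summit→Slot 3 ($111), Granite→Slot 7 ($137), Onyx→Slot 2 ($89), Delta→Slot 4 ($143), Pioneer→Slot 5 ($102), Quanta→Slot 6 ($77) — total 111+137+89+143+102+77 = $659.
Max-entry greedy (repeatedly take the single best remaining cell) gives $605, worse by 54.
Next-best assignment: Summit→Slot 5, Granite→Slot 7, Onyx→Slot 2, Delta→Slot 6, Pioneer→Slot 4, Quanta→Slot 3 = $632.
Swapping Onyx↔Delta (Onyx→Slot 4 $97, Delta→Slot 2 $51) loses 84.
Onyx's own top slot is Slot 4 ($97), but forcing Onyx→Slot 4 and reassigning the rest optimally gives only $598 — worse by 61.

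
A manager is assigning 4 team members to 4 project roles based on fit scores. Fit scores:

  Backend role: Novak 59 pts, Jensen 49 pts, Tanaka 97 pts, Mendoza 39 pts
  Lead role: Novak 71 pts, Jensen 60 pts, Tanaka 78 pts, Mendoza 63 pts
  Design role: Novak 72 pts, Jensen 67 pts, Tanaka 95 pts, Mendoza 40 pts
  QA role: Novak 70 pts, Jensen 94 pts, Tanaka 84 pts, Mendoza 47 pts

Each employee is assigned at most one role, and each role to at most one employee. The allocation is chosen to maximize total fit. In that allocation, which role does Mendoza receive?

Mendoza receives Lead role.

Optimal: Novak→Design role (72 pts), Jensen→QA role (94 pts), Tanaka→Backend role (97 pts), Mendoza→Lead role (63 pts) — total 72+94+97+63 = 326 pts.
Column-greedy (each role in turn goes to its best remaining employee) gives 282 pts, worse by 44.
No other one-to-one assignment exceeds 326 pts.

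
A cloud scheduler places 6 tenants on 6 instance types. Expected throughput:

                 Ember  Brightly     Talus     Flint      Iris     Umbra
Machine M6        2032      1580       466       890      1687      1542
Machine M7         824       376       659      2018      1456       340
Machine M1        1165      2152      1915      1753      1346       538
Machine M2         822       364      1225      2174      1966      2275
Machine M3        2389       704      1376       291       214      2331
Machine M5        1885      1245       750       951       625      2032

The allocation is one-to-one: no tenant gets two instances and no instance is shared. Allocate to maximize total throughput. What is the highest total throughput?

This is the linear assignment problem.
Optimal: Ember→Machine M3 (2389 ops/s), Brightly→Machine M6 (1580 ops/s), Talus→Machine M1 (1915 ops/s), Flint→Machine M7 (2018 ops/s), Iris→Machine M2 (1966 ops/s), Umbra→Machine M5 (2032 ops/s) — total 2389+1580+1915+2018+1966+2032 = 11900 ops/s.
Row-greedy (each tenant in turn takes its best remaining instance) gives 11503 ops/s, worse by 397.
Next-best assignment: Ember→Machine M5, Brightly→Machine M6, Talus→Machine M1, Flint→Machine M7, Iris→Machine M2, Umbra→Machine M3 = 11695 ops/s.
Checked against all permutations: 11900 ops/s is optimal.

Max total: 11900 ops/s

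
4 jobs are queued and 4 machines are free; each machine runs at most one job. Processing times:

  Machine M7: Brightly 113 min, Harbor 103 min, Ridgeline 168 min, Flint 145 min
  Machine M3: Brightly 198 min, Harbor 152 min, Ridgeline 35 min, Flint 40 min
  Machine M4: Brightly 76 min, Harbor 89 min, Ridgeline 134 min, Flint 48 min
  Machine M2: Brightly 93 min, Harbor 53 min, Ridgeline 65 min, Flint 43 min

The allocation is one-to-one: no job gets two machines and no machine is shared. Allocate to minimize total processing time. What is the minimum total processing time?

Optimal: Brightly→Machine M7 (113 min), Harbor→Machine M2 (53 min), Ridgeline→Machine M3 (35 min), Flint→Machine M4 (48 min) — total 113+53+35+48 = 249 min.
Row-greedy (each job in turn takes its cheapest remaining machine) gives 309 min, worse by 60.
Next-best assignment: Brightly→Machine M4, Harbor→Machine M7, Ridgeline→Machine M3, Flint→Machine M2 = 257 min.
Swapping Brightly↔Ridgeline (Brightly→Machine M3 198 min, Ridgeline→Machine M7 168 min) adds 218.
Checked against all permutations: 249 min is optimal.

Minimum total: 249 min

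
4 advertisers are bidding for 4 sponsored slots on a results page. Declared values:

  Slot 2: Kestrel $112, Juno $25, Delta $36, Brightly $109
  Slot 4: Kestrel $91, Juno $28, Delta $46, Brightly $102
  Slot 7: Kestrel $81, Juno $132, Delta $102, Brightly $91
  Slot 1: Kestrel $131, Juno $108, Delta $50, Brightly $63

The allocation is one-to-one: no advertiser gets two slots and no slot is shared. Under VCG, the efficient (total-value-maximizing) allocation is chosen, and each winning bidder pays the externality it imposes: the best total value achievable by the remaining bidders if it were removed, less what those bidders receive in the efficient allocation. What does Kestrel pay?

Efficient allocation: Kestrel→Slot 2 ($112), Juno→Slot 1 ($108), Delta→Slot 7 ($102), Brightly→Slot 4 ($102); total welfare W = $424.
Kestrel receives Slot 2 at value $112, so the others get W − 112 = $312.
Without Kestrel: best allocation of the remaining 3 bidders over all 4 slots is Juno→Slot 1 ($108), Delta→Slot 7 ($102), Brightly→Slot 2 ($109), total $319.
VCG payment = (others' best without Kestrel) − (others' welfare with Kestrel) = 319 − 312 = $7.

Kestrel pays $7.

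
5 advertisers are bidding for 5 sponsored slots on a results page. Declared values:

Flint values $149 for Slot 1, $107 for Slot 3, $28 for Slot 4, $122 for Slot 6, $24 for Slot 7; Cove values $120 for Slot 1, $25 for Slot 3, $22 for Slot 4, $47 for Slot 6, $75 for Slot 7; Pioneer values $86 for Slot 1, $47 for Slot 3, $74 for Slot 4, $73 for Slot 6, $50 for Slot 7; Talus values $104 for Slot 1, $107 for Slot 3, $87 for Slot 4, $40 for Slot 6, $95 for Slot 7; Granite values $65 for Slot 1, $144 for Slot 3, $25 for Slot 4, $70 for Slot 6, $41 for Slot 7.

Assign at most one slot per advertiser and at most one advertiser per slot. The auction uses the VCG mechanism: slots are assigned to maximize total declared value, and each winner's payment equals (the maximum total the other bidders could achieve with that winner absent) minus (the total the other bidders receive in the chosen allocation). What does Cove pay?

Cove pays $27.

Efficient allocation: Flint→Slot 6 ($122), Cove→Slot 1 ($120), Pioneer→Slot 4 ($74), Talus→Slot 7 ($95), Granite→Slot 3 ($144); total welfare W = $555.
Cove receives Slot 1 at value $120, so the others get W − 120 = $435.
Without Cove: best allocation of the remaining 4 bidders over all 5 slots is Flint→Slot 1 ($149), Pioneer→Slot 4 ($74), Talus→Slot 7 ($95), Granite→Slot 3 ($144), total $462.
VCG payment = (others' best without Cove) − (others' welfare with Cove) = 462 − 435 = $27.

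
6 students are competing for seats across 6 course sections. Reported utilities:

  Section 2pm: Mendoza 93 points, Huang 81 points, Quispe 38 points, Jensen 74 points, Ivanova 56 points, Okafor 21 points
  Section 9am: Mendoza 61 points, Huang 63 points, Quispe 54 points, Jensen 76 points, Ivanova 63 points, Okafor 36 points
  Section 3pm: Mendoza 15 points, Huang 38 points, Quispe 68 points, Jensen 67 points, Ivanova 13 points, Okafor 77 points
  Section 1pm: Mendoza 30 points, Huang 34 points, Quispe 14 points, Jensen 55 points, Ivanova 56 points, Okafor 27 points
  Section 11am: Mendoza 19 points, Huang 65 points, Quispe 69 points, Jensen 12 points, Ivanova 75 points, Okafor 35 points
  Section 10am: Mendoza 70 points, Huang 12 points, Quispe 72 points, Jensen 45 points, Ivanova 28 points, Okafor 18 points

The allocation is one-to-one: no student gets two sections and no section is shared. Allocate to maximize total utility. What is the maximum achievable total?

Max total: 439 points

Treat this as an assignment problem: match each student to one section.
Optimal: Mendoza→Section 2pm (93 points), Huang→Section 11am (65 points), Quispe→Section 10am (72 points), Jensen→Section 9am (76 points), Ivanova→Section 1pm (56 points), Okafor→Section 3pm (77 points) — total 93+65+72+76+56+77 = 439 points.
Column-greedy (each section in turn goes to its best remaining student) gives 383 points, worse by 56.
Swapping Huang↔Mendoza (Huang→Section 2pm 81 points, Mendoza→Section 11am 19 points) loses 58.
Checked against all permutations: 439 points is optimal.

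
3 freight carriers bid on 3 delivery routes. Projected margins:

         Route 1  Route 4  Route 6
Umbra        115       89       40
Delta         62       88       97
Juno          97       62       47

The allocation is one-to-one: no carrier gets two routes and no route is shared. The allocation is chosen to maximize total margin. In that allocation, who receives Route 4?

Umbra receives Route 4.

This is a one-to-one assignment (maximum-weight bipartite matching).
Optimal: Umbra→Route 4 ($89k), Delta→Route 6 ($97k), Juno→Route 1 ($97k) — total 89+97+97 = $283k.
Row-greedy (each carrier in turn takes its best remaining route) gives $274k, worse by 9.
Next-best assignment: Umbra→Route 1, Delta→Route 6, Juno→Route 4 = $274k.
Swapping Delta↔Juno (Delta→Route 1 $62k, Juno→Route 6 $47k) loses 85.
Umbra's own top route is Route 1 ($115k), but forcing Umbra→Route 1 and reassigning the rest optimally gives only $274k — worse by 9.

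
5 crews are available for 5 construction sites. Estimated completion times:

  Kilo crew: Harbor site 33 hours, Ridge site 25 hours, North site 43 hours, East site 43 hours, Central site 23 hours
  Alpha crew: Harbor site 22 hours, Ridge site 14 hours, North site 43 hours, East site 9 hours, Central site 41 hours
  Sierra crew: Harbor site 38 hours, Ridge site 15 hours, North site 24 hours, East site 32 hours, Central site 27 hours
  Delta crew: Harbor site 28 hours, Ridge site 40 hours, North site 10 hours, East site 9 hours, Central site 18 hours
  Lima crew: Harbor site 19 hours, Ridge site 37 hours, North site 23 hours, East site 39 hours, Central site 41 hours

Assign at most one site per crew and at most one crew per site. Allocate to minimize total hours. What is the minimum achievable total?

Min total: 76 hours

Optimal: Kilo crew→Central site (23 hours), Alpha crew→East site (9 hours), Sierra crew→Ridge site (15 hours), Delta crew→North site (10 hours), Lima crew→Harbor site (19 hours) — total 23+9+15+10+19 = 76 hours.
Column-greedy (each site in turn goes to its cheapest remaining crew) gives 98 hours, worse by 22.
Next-best assignment: Kilo crew→Central site, Alpha crew→Ridge site, Sierra crew→North site, Delta crew→East site, Lima crew→Harbor site = 89 hours.
Swapping Delta crew↔Alpha crew (Delta crew→East site 9 hours, Alpha crew→North site 43 hours) adds 33.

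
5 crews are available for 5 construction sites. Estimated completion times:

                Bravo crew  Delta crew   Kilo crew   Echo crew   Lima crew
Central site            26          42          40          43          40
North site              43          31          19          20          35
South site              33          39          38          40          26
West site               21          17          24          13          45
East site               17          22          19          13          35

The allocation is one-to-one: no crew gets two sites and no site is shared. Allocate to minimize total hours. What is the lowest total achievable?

Min total: 101 hours

Optimal: Bravo crew→Central site (26 hours), Delta crew→West site (17 hours), Kilo crew→North site (19 hours), Echo crew→East site (13 hours), Lima crew→South site (26 hours) — total 26+17+19+13+26 = 101 hours.
Row-greedy (each crew in turn takes its cheapest remaining site) gives 133 hours, worse by 32.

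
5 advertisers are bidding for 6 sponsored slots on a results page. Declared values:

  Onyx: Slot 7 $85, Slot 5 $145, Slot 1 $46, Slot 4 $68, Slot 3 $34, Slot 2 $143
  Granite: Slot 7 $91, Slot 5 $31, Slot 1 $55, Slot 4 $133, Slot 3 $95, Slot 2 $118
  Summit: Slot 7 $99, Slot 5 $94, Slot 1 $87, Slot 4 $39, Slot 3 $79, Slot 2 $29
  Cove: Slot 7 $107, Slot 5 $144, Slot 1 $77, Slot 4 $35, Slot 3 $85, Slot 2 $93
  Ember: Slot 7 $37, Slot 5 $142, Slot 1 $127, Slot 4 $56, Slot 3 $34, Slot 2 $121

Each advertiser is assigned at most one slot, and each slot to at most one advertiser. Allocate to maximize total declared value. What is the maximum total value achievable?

Max total: $646

Optimal: Onyx→Slot 2 ($143), Granite→Slot 4 ($133), Summit→Slot 7 ($99), Cove→Slot 5 ($144), Ember→Slot 1 ($127) — total 143+133+99+144+127 = $646.
Next-best assignment: Onyx→Slot 2, Granite→Slot 4, Summit→Slot 3, Cove→Slot 5, Ember→Slot 1 = $626.
Swapping Cove↔Summit (Cove→Slot 7 $107, Summit→Slot 5 $94) loses 42.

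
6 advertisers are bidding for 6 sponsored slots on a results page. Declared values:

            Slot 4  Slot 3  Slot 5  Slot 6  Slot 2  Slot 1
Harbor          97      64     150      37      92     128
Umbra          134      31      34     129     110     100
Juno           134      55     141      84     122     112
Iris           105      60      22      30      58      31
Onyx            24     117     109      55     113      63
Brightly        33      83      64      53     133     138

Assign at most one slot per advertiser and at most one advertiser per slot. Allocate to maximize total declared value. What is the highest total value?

Optimal: Harbor→Slot 5 ($150), Umbra→Slot 6 ($129), Juno→Slot 2 ($122), Iris→Slot 4 ($105), Onyx→Slot 3 ($117), Brightly→Slot 1 ($138) — total 150+129+122+105+117+138 = $761.
Column-greedy (each slot in turn goes to its best remaining advertiser) gives $649, worse by 112.

Max total: $761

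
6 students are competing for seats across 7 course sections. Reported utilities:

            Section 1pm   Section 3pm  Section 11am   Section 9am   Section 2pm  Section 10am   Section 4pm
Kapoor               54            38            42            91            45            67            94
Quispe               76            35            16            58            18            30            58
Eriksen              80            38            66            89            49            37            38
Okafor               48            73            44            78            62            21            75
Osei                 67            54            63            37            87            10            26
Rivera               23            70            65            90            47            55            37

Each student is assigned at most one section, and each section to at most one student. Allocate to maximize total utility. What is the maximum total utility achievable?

Max total: 486 points

This is a one-to-one assignment (maximum-weight bipartite matching).
Optimal: Kapoor→Section 4pm (94 points), Quispe→Section 1pm (76 points), Eriksen→Section 11am (66 points), Okafor→Section 3pm (73 points), Osei→Section 2pm (87 points), Rivera→Section 9am (90 points) — total 94+76+66+73+87+90 = 486 points.
Row-greedy (each student in turn takes its best remaining section) gives 484 points, worse by 2.
Next-best assignment: Kapoor→Section 4pm, Quispe→Section 1pm, Eriksen→Section 9am, Okafor→Section 3pm, Osei→Section 2pm, Rivera→Section 11am = 484 points.
Swapping Okafor↔Quispe (Okafor→Section 1pm 48 points, Quispe→Section 3pm 35 points) loses 66.
Every other assignment is strictly worse.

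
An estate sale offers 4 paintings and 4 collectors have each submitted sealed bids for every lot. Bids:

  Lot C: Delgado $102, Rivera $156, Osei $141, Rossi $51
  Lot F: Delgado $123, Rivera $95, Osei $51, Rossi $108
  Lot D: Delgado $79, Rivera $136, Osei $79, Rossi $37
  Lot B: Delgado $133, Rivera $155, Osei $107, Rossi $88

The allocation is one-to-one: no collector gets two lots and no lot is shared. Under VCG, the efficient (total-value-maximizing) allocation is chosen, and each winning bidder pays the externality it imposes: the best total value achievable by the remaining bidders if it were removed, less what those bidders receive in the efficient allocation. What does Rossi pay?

Rossi pays $9.

Efficient allocation: Delgado→Lot B ($133), Rivera→Lot D ($136), Osei→Lot C ($141), Rossi→Lot F ($108); total welfare W = $518.
Rossi receives Lot F at value $108, so the others get W − 108 = $410.
Without Rossi: best allocation of the remaining 3 bidders over all 4 lots is Delgado→Lot F ($123), Rivera→Lot B ($155), Osei→Lot C ($141), total $419.
VCG payment = (others' best without Rossi) − (others' welfare with Rossi) = 419 − 410 = $9.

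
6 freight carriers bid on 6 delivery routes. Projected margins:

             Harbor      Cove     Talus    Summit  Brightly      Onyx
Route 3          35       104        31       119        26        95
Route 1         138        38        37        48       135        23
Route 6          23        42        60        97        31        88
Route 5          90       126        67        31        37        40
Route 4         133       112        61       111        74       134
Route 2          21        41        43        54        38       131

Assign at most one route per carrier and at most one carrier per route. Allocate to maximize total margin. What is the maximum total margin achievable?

This is the linear assignment problem.
Optimal: Harbor→Route 4 ($133k), Cove→Route 5 ($126k), Talus→Route 6 ($60k), Summit→Route 3 ($119k), Brightly→Route 1 ($135k), Onyx→Route 2 ($131k) — total 133+126+60+119+135+131 = $704k.

Maximum total: $704k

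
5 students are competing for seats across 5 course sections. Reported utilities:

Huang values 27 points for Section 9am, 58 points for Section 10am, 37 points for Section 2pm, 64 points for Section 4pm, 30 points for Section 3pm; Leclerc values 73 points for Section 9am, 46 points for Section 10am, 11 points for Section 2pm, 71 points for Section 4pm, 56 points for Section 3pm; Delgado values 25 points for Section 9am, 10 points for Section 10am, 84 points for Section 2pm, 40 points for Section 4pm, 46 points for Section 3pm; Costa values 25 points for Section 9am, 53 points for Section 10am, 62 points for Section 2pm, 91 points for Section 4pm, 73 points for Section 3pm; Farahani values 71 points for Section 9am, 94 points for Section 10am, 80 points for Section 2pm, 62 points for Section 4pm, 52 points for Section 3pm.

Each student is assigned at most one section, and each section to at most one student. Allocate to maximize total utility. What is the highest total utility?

Maximum total: 388 points

Optimal: Huang→Section 4pm (64 points), Leclerc→Section 9am (73 points), Delgado→Section 2pm (84 points), Costa→Section 3pm (73 points), Farahani→Section 10am (94 points) — total 64+73+84+73+94 = 388 points.
Max-entry greedy (repeatedly take the single best remaining cell) gives 372 points, worse by 16.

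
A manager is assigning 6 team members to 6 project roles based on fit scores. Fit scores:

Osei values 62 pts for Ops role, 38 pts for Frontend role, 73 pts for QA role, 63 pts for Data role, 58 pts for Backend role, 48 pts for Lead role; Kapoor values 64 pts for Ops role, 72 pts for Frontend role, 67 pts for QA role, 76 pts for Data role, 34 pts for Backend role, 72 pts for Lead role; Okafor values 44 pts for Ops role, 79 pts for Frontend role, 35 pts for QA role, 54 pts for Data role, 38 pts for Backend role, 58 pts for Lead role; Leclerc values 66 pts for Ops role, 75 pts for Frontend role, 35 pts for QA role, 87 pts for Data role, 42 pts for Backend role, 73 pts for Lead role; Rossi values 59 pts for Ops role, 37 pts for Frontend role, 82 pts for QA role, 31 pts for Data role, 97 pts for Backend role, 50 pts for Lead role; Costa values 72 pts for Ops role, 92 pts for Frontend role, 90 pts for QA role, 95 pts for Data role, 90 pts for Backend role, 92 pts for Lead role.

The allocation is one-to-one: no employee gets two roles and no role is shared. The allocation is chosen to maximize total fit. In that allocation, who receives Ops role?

Kapoor receives Ops role.

Optimal: Osei→QA role (73 pts), Kapoor→Ops role (64 pts), Okafor→Frontend role (79 pts), Leclerc→Data role (87 pts), Rossi→Backend role (97 pts), Costa→Lead role (92 pts) — total 73+64+79+87+97+92 = 492 pts.
Row-greedy (each employee in turn takes its best remaining role) gives 470 pts, worse by 22.
Kapoor's own top role is Data role (76 pts), but forcing Kapoor→Data role and reassigning the rest optimally gives only 483 pts — worse by 9.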